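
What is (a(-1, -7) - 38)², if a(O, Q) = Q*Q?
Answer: 121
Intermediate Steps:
a(O, Q) = Q²
(a(-1, -7) - 38)² = ((-7)² - 38)² = (49 - 38)² = 11² = 121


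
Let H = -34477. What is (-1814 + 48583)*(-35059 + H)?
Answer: -3252129184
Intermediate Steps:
(-1814 + 48583)*(-35059 + H) = (-1814 + 48583)*(-35059 - 34477) = 46769*(-69536) = -3252129184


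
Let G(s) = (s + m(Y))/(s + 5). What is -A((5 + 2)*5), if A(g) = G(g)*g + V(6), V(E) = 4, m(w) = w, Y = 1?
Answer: -71/2 ≈ -35.500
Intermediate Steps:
G(s) = (1 + s)/(5 + s) (G(s) = (s + 1)/(s + 5) = (1 + s)/(5 + s))
A(g) = 4 + g*(1 + g)/(5 + g) (A(g) = ((1 + g)/(5 + g))*g + 4 = g*(1 + g)/(5 + g) + 4 = 4 + g*(1 + g)/(5 + g))
-A((5 + 2)*5) = -(20 + ((5 + 2)*5)² + 5*((5 + 2)*5))/(5 + (5 + 2)*5) = -(20 + (7*5)² + 5*(7*5))/(5 + 7*5) = -(20 + 35² + 5*35)/(5 + 35) = -(20 + 1225 + 175)/40 = -1420/40 = -1*71/2 = -71/2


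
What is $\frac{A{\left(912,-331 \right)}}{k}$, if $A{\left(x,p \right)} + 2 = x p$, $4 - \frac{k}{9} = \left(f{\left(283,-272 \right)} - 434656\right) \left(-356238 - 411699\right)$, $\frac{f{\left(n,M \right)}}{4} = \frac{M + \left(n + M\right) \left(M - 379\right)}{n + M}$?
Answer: $\frac{1660307}{16625272384044} \approx 9.9866 \cdot 10^{-8}$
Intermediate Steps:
$f{\left(n,M \right)} = \frac{4 \left(M + \left(-379 + M\right) \left(M + n\right)\right)}{M + n}$ ($f{\left(n,M \right)} = 4 \frac{M + \left(n + M\right) \left(M - 379\right)}{n + M} = 4 \frac{M + \left(M + n\right) \left(-379 + M\right)}{M + n} = 4 \frac{M + \left(-379 + M\right) \left(M + n\right)}{M + n} = \frac{4 \left(M + \left(-379 + M\right) \left(M + n\right)\right)}{M + n}$)
$k = - \frac{33250544768088}{11}$ ($k = 36 - 9 \left(\frac{4 \left(\left(-272\right)^{2} - 107257 - -102816 - 76976\right)}{-272 + 283} - 434656\right) \left(-356238 - 411699\right) = 36 - 9 \left(\frac{4 \left(73984 - 107257 + 102816 - 76976\right)}{11} - 434656\right) \left(-767937\right) = 36 - 9 \left(4 \cdot \frac{1}{11} \left(-7433\right) - 434656\right) \left(-767937\right) = 36 - 9 \left(- \frac{29732}{11} - 434656\right) \left(-767937\right) = 36 - 9 \left(\left(- \frac{4810948}{11}\right) \left(-767937\right)\right) = 36 - \frac{33250544768484}{11} = - \frac{33250544768088}{11} \approx -3.0228 \cdot 10^{12}$)
$A{\left(x,p \right)} = -2 + p x$ ($A{\left(x,p \right)} = -2 + x p = -2 + p x$)
$\frac{A{\left(912,-331 \right)}}{k} = \frac{-2 - 301872}{- \frac{33250544768088}{11}} = \left(-2 - 301872\right) \left(- \frac{11}{33250544768088}\right) = \left(-301874\right) \left(- \frac{11}{33250544768088}\right) = \frac{1660307}{16625272384044}$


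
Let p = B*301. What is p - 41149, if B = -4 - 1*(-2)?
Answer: -41751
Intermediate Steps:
B = -2 (B = -4 + 2 = -2)
p = -602 (p = -2*301 = -602)
p - 41149 = -602 - 41149 = -41751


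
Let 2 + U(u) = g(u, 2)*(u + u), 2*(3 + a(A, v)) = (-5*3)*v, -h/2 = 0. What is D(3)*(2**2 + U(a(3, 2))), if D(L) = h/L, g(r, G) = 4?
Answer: 0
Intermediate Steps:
h = 0 (h = -2*0 = 0)
a(A, v) = -3 - 15*v/2 (a(A, v) = -3 + ((-5*3)*v)/2 = -3 + (-15*v)/2 = -3 - 15*v/2)
U(u) = -2 + 8*u (U(u) = -2 + 4*(u + u) = -2 + 4*(2*u) = -2 + 8*u)
D(L) = 0 (D(L) = 0/L = 0)
D(3)*(2**2 + U(a(3, 2))) = 0*(2**2 + (-2 + 8*(-3 - 15/2*2))) = 0*(4 + (-2 + 8*(-3 - 15))) = 0*(4 + (-2 + 8*(-18))) = 0*(4 + (-2 - 144)) = 0*(4 - 146) = 0*(-142) = 0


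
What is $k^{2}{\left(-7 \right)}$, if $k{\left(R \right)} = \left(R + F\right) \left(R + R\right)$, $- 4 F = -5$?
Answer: $\frac{25921}{4} \approx 6480.3$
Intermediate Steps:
$F = \frac{5}{4}$ ($F = \left(- \frac{1}{4}\right) \left(-5\right) = \frac{5}{4} \approx 1.25$)
$k{\left(R \right)} = 2 R \left(\frac{5}{4} + R\right)$ ($k{\left(R \right)} = \left(R + \frac{5}{4}\right) \left(R + R\right) = \left(\frac{5}{4} + R\right) 2 R = 2 R \left(\frac{5}{4} + R\right)$)
$k^{2}{\left(-7 \right)} = \left(\frac{1}{2} \left(-7\right) \left(5 + 4 \left(-7\right)\right)\right)^{2} = \left(\frac{1}{2} \left(-7\right) \left(5 - 28\right)\right)^{2} = \left(\frac{1}{2} \left(-7\right) \left(-23\right)\right)^{2} = \left(\frac{161}{2}\right)^{2} = \frac{25921}{4}$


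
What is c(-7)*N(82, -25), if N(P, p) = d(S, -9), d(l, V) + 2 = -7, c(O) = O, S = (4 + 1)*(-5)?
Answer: 63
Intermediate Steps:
S = -25 (S = 5*(-5) = -25)
d(l, V) = -9 (d(l, V) = -2 - 7 = -9)
N(P, p) = -9
c(-7)*N(82, -25) = -7*(-9) = 63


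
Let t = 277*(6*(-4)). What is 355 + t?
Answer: -6293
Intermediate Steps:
t = -6648 (t = 277*(-24) = -6648)
355 + t = 355 - 6648 = -6293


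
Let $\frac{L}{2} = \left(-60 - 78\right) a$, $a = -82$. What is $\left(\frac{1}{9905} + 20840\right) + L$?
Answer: $\frac{430590161}{9905} \approx 43472.0$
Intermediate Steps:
$L = 22632$ ($L = 2 \left(-60 - 78\right) \left(-82\right) = 2 \left(\left(-138\right) \left(-82\right)\right) = 2 \cdot 11316 = 22632$)
$\left(\frac{1}{9905} + 20840\right) + L = \left(\frac{1}{9905} + 20840\right) + 22632 = \frac{206420201}{9905} + 22632 = \frac{430590161}{9905}$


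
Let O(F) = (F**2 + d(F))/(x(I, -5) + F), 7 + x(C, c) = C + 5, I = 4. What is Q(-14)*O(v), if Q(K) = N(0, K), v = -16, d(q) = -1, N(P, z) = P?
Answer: 0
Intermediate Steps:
x(C, c) = -2 + C (x(C, c) = -7 + (C + 5) = -7 + (5 + C) = -2 + C)
Q(K) = 0
O(F) = (-1 + F**2)/(2 + F) (O(F) = (F**2 - 1)/((-2 + 4) + F) = (-1 + F**2)/(2 + F))
Q(-14)*O(v) = 0*((-1 + (-16)**2)/(2 - 16)) = 0*((-1 + 256)/(-14)) = 0*(-1/14*255) = 0*(-255/14) = 0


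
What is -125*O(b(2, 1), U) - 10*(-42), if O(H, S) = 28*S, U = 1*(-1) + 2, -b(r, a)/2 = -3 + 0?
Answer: -3080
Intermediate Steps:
b(r, a) = 6 (b(r, a) = -2*(-3 + 0) = -2*(-3) = 6)
U = 1 (U = -1 + 2 = 1)
-125*O(b(2, 1), U) - 10*(-42) = -3500 - 10*(-42) = -125*28 + 420 = -3500 + 420 = -3080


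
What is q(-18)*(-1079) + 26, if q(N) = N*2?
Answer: 38870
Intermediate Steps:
q(N) = 2*N
q(-18)*(-1079) + 26 = (2*(-18))*(-1079) + 26 = -36*(-1079) + 26 = 38844 + 26 = 38870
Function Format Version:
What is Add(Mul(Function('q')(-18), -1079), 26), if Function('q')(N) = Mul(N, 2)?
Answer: 38870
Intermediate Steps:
Function('q')(N) = Mul(2, N)
Add(Mul(Function('q')(-18), -1079), 26) = Add(Mul(Mul(2, -18), -1079), 26) = Add(Mul(-36, -1079), 26) = Add(38844, 26) = 38870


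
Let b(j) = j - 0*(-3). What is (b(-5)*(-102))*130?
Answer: 66300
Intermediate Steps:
b(j) = j (b(j) = j - 1*0 = j + 0 = j)
(b(-5)*(-102))*130 = -5*(-102)*130 = 510*130 = 66300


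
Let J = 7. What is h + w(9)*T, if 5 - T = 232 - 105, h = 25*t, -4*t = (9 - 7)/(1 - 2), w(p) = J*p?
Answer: -15347/2 ≈ -7673.5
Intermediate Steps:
w(p) = 7*p
t = ½ (t = -(9 - 7)/(4*(1 - 2)) = -1/(2*(-1)) = -(-1)/2 = -¼*(-2) = ½ ≈ 0.50000)
h = 25/2 (h = 25*(½) = 25/2 ≈ 12.500)
T = -122 (T = 5 - (232 - 105) = 5 - 1*127 = 5 - 127 = -122)
h + w(9)*T = 25/2 + (7*9)*(-122) = 25/2 + 63*(-122) = 25/2 - 7686 = -15347/2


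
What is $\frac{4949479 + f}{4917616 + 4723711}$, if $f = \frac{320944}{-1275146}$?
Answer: $\frac{3155654013995}{6147049779371} \approx 0.51336$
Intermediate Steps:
$f = - \frac{160472}{637573}$ ($f = 320944 \left(- \frac{1}{1275146}\right) = - \frac{160472}{637573} \approx -0.25169$)
$\frac{4949479 + f}{4917616 + 4723711} = \frac{4949479 - \frac{160472}{637573}}{4917616 + 4723711} = \frac{3155654013995}{637573 \cdot 9641327} = \frac{3155654013995}{637573} \cdot \frac{1}{9641327} = \frac{3155654013995}{6147049779371}$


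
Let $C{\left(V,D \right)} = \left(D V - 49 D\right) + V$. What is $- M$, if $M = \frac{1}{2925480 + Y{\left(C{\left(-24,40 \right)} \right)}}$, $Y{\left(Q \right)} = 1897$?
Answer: $- \frac{1}{2927377} \approx -3.416 \cdot 10^{-7}$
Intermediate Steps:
$C{\left(V,D \right)} = V - 49 D + D V$ ($C{\left(V,D \right)} = \left(- 49 D + D V\right) + V = V - 49 D + D V$)
$M = \frac{1}{2927377}$ ($M = \frac{1}{2925480 + 1897} = \frac{1}{2927377} \approx 3.416 \cdot 10^{-7}$)
$- M = \left(-1\right) \frac{1}{2927377} = - \frac{1}{2927377}$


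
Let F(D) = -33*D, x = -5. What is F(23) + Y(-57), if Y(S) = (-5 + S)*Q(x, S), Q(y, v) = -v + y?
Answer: -3983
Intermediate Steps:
Q(y, v) = y - v
Y(S) = (-5 + S)*(-5 - S)
F(23) + Y(-57) = -33*23 + (25 - 1*(-57)²) = -759 + (25 - 1*3249) = -759 + (25 - 3249) = -759 - 3224 = -3983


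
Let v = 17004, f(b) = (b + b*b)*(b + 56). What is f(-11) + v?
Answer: 21954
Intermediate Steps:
f(b) = (56 + b)*(b + b²) (f(b) = (b + b²)*(56 + b) = (56 + b)*(b + b²))
f(-11) + v = -11*(56 + (-11)² + 57*(-11)) + 17004 = -11*(56 + 121 - 627) + 17004 = -11*(-450) + 17004 = 4950 + 17004 = 21954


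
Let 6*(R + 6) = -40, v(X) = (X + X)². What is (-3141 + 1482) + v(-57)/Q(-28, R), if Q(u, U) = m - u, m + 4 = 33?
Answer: -1431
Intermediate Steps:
v(X) = 4*X² (v(X) = (2*X)² = 4*X²)
m = 29 (m = -4 + 33 = 29)
R = -38/3 (R = -6 + (⅙)*(-40) = -6 - 20/3 = -38/3 ≈ -12.667)
Q(u, U) = 29 - u
(-3141 + 1482) + v(-57)/Q(-28, R) = (-3141 + 1482) + (4*(-57)²)/(29 - 1*(-28)) = -1659 + (4*3249)/(29 + 28) = -1659 + 12996/57 = -1659 + 12996*(1/57) = -1659 + 228 = -1431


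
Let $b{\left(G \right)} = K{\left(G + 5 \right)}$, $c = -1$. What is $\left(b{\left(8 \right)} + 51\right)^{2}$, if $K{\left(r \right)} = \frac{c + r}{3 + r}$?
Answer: $\frac{42849}{16} \approx 2678.1$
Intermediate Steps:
$K{\left(r \right)} = \frac{-1 + r}{3 + r}$
$b{\left(G \right)} = \frac{4 + G}{8 + G}$ ($b{\left(G \right)} = \frac{-1 + \left(G + 5\right)}{3 + \left(G + 5\right)} = \frac{-1 + \left(5 + G\right)}{3 + \left(5 + G\right)} = \frac{4 + G}{8 + G}$)
$\left(b{\left(8 \right)} + 51\right)^{2} = \left(\frac{4 + 8}{8 + 8} + 51\right)^{2} = \left(\frac{1}{16} \cdot 12 + 51\right)^{2} = \left(\frac{3}{4} + 51\right)^{2} = \left(\frac{207}{4}\right)^{2} = \frac{42849}{16}$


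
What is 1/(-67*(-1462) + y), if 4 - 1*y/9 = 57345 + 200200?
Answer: -1/2219915 ≈ -4.5047e-7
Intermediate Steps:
y = -2317869 (y = 36 - 9*(57345 + 200200) = 36 - 9*257545 = 36 - 2317905 = -2317869)
1/(-67*(-1462) + y) = 1/(-67*(-1462) - 2317869) = 1/(97954 - 2317869) = 1/(-2219915) = -1/2219915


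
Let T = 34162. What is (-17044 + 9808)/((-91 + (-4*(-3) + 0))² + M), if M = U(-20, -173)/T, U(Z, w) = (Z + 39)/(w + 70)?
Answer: -446687928/385265251 ≈ -1.1594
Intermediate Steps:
U(Z, w) = (39 + Z)/(70 + w)
M = -1/185194 (M = ((39 - 20)/(70 - 173))/34162 = (19/(-103))*(1/34162) = -1/103*19*(1/34162) = -19/103*1/34162 = -1/185194 ≈ -5.3997e-6)
(-17044 + 9808)/((-91 + (-4*(-3) + 0))² + M) = (-17044 + 9808)/((-91 + (-4*(-3) + 0))² - 1/185194) = -7236/((-91 + (12 + 0))² - 1/185194) = -7236/((-91 + 12)² - 1/185194) = -7236/((-79)² - 1/185194) = -7236/(6241 - 1/185194) = -7236/1155795753/185194 = -7236*185194/1155795753 = -446687928/385265251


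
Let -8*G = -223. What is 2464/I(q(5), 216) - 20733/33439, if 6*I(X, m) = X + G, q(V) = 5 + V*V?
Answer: 3945298029/15482257 ≈ 254.83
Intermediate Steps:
q(V) = 5 + V²
G = 223/8 (G = -⅛*(-223) = 223/8 ≈ 27.875)
I(X, m) = 223/48 + X/6 (I(X, m) = (X + 223/8)/6 = (223/8 + X)/6 = 223/48 + X/6)
2464/I(q(5), 216) - 20733/33439 = 2464/(223/48 + (5 + 5²)/6) - 20733/33439 = 2464/(223/48 + (5 + 25)/6) - 20733*1/33439 = 2464/(223/48 + (⅙)*30) - 20733/33439 = 2464/(223/48 + 5) - 20733/33439 = 2464/(463/48) - 20733/33439 = 2464*(48/463) - 20733/33439 = 118272/463 - 20733/33439 = 3945298029/15482257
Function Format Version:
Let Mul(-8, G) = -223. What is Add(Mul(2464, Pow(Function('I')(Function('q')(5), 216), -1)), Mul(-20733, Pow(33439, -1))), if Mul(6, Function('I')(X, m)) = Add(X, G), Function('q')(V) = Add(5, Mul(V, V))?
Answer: Rational(3945298029, 15482257) ≈ 254.83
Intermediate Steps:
Function('q')(V) = Add(5, Pow(V, 2))
G = Rational(223, 8) (G = Mul(Rational(-1, 8), -223) = Rational(223, 8) ≈ 27.875)
Function('I')(X, m) = Add(Rational(223, 48), Mul(Rational(1, 6), X)) (Function('I')(X, m) = Mul(Rational(1, 6), Add(X, Rational(223, 8))) = Mul(Rational(1, 6), Add(Rational(223, 8), X)) = Add(Rational(223, 48), Mul(Rational(1, 6), X)))
Add(Mul(2464, Pow(Function('I')(Function('q')(5), 216), -1)), Mul(-20733, Pow(33439, -1))) = Add(Mul(2464, Pow(Add(Rational(223, 48), Mul(Rational(1, 6), Add(5, Pow(5, 2)))), -1)), Mul(-20733, Pow(33439, -1))) = Add(Mul(2464, Pow(Add(Rational(223, 48), Mul(Rational(1, 6), Add(5, 25))), -1)), Mul(-20733, Rational(1, 33439))) = Add(Mul(2464, Pow(Add(Rational(223, 48), Mul(Rational(1, 6), 30)), -1)), Rational(-20733, 33439)) = Add(Mul(2464, Pow(Add(Rational(223, 48), 5), -1)), Rational(-20733, 33439)) = Add(Mul(2464, Pow(Rational(463, 48), -1)), Rational(-20733, 33439)) = Add(Mul(2464, Rational(48, 463)), Rational(-20733, 33439)) = Add(Rational(118272, 463), Rational(-20733, 33439)) = Rational(3945298029, 15482257)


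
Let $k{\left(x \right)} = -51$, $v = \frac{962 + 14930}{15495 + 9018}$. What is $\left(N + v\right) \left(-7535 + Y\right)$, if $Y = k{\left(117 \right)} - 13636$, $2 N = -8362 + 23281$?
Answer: $- \frac{1293626734047}{8171} \approx -1.5832 \cdot 10^{8}$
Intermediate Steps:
$N = \frac{14919}{2}$ ($N = \frac{-8362 + 23281}{2} = \frac{1}{2} \cdot 14919 = \frac{14919}{2} \approx 7459.5$)
$v = \frac{15892}{24513} \approx 0.64831$
$Y = -13687$ ($Y = -51 - 13636 = -13687$)
$\left(N + v\right) \left(-7535 + Y\right) = \left(\frac{14919}{2} + \frac{15892}{24513}\right) \left(-7535 - 13687\right) = \frac{365741231}{49026} \left(-21222\right) = - \frac{1293626734047}{8171}$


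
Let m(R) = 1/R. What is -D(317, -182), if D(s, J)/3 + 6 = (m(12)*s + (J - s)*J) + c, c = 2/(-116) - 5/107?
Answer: -3382456901/12412 ≈ -2.7252e+5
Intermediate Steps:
c = -397/6206 (c = 2*(-1/116) - 5*1/107 = -1/58 - 5/107 = -397/6206 ≈ -0.063970)
D(s, J) = -112899/6206 + s/4 + 3*J*(J - s) (D(s, J) = -18 + 3*((s/12 + (J - s)*J) - 397/6206) = -18 + 3*((s/12 + J*(J - s)) - 397/6206) = -18 + 3*(-397/6206 + s/12 + J*(J - s)) = -18 + (-1191/6206 + s/4 + 3*J*(J - s)) = -112899/6206 + s/4 + 3*J*(J - s))
-D(317, -182) = -(-112899/6206 + 3*(-182)**2 + (1/4)*317 - 3*(-182)*317) = -(-112899/6206 + 3*33124 + 317/4 + 173082) = -(-112899/6206 + 99372 + 317/4 + 173082) = -1*3382456901/12412 = -3382456901/12412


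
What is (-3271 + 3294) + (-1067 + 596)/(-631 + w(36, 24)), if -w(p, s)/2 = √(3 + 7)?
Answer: 3151328/132707 - 314*√10/132707 ≈ 23.739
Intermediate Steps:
w(p, s) = -2*√10 (w(p, s) = -2*√(3 + 7) = -2*√10)
(-3271 + 3294) + (-1067 + 596)/(-631 + w(36, 24)) = (-3271 + 3294) + (-1067 + 596)/(-631 - 2*√10) = 23 - 471/(-631 - 2*√10)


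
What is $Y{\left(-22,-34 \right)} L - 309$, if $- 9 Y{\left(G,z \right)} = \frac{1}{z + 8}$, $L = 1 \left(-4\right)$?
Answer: $- \frac{36155}{117} \approx -309.02$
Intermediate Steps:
$L = -4$
$Y{\left(G,z \right)} = - \frac{1}{9 \left(8 + z\right)}$ ($Y{\left(G,z \right)} = - \frac{1}{9 \left(z + 8\right)} = - \frac{1}{9 \left(8 + z\right)}$)
$Y{\left(-22,-34 \right)} L - 309 = - \frac{1}{72 + 9 \left(-34\right)} \left(-4\right) - 309 = - \frac{1}{72 - 306} \left(-4\right) - 309 = - \frac{1}{-234} \left(-4\right) - 309 = \left(-1\right) \left(- \frac{1}{234}\right) \left(-4\right) - 309 = \frac{1}{234} \left(-4\right) - 309 = - \frac{2}{117} - 309 = - \frac{36155}{117}$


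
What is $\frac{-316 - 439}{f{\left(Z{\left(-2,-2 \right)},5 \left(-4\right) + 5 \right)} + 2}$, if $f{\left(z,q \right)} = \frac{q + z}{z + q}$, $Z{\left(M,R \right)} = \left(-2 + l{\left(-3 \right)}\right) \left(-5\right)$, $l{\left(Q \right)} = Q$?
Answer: $- \frac{755}{3} \approx -251.67$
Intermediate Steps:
$Z{\left(M,R \right)} = 25$ ($Z{\left(M,R \right)} = \left(-2 - 3\right) \left(-5\right) = \left(-5\right) \left(-5\right) = 25$)
$f{\left(z,q \right)} = 1$ ($f{\left(z,q \right)} = \frac{q + z}{q + z} = 1$)
$\frac{-316 - 439}{f{\left(Z{\left(-2,-2 \right)},5 \left(-4\right) + 5 \right)} + 2} = \frac{-316 - 439}{1 + 2} = - \frac{755}{3}$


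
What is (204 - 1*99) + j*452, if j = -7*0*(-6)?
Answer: 105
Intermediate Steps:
j = 0 (j = 0*(-6) = 0)
(204 - 1*99) + j*452 = (204 - 1*99) + 0*452 = (204 - 99) + 0 = 105 + 0 = 105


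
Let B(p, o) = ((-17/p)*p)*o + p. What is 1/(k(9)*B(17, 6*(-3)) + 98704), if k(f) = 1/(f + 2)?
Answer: 11/1086067 ≈ 1.0128e-5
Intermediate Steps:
B(p, o) = p - 17*o (B(p, o) = -17*o + p = p - 17*o)
k(f) = 1/(2 + f)
1/(k(9)*B(17, 6*(-3)) + 98704) = 1/((17 - 102*(-3))/(2 + 9) + 98704) = 1/((17 - 17*(-18))/11 + 98704) = 1/((17 + 306)/11 + 98704) = 1/((1/11)*323 + 98704) = 1/(323/11 + 98704) = 1/(1086067/11) = 11/1086067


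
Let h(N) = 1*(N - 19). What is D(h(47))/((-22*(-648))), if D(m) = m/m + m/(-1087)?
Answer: 353/5165424 ≈ 6.8339e-5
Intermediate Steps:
h(N) = -19 + N (h(N) = 1*(-19 + N) = -19 + N)
D(m) = 1 - m/1087 (D(m) = 1 + m*(-1/1087) = 1 - m/1087)
D(h(47))/((-22*(-648))) = (1 - (-19 + 47)/1087)/((-22*(-648))) = (1 - 1/1087*28)/14256 = (1 - 28/1087)*(1/14256) = (1059/1087)*(1/14256) = 353/5165424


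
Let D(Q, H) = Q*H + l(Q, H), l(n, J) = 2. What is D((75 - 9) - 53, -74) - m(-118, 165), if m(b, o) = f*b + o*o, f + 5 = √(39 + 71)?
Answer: -28775 + 118*√110 ≈ -27537.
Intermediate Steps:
f = -5 + √110 (f = -5 + √(39 + 71) = -5 + √110 ≈ 5.4881)
D(Q, H) = 2 + H*Q (D(Q, H) = Q*H + 2 = H*Q + 2 = 2 + H*Q)
m(b, o) = o² + b*(-5 + √110) (m(b, o) = (-5 + √110)*b + o*o = b*(-5 + √110) + o² = o² + b*(-5 + √110))
D((75 - 9) - 53, -74) - m(-118, 165) = (2 - 74*((75 - 9) - 53)) - (165² - 1*(-118)*(5 - √110)) = (2 - 74*(66 - 53)) - (27225 + (590 - 118*√110)) = (2 - 74*13) - (27815 - 118*√110) = (2 - 962) + (-27815 + 118*√110) = -960 + (-27815 + 118*√110) = -28775 + 118*√110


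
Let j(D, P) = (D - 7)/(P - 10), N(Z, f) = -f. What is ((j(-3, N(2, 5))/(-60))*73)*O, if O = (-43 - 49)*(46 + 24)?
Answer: 47012/9 ≈ 5223.6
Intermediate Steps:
j(D, P) = (-7 + D)/(-10 + P)
O = -6440 (O = -92*70 = -6440)
((j(-3, N(2, 5))/(-60))*73)*O = ((((-7 - 3)/(-10 - 1*5))/(-60))*73)*(-6440) = (((-10/(-10 - 5))*(-1/60))*73)*(-6440) = (((-10/(-15))*(-1/60))*73)*(-6440) = ((-1/15*(-10)*(-1/60))*73)*(-6440) = (((⅔)*(-1/60))*73)*(-6440) = -1/90*73*(-6440) = -73/90*(-6440) = 47012/9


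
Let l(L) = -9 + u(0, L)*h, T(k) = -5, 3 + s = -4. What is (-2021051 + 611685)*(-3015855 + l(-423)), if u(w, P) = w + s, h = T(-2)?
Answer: 4250406854414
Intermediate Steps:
s = -7 (s = -3 - 4 = -7)
h = -5
u(w, P) = -7 + w (u(w, P) = w - 7 = -7 + w)
l(L) = 26 (l(L) = -9 + (-7 + 0)*(-5) = -9 - 7*(-5) = -9 + 35 = 26)
(-2021051 + 611685)*(-3015855 + l(-423)) = (-2021051 + 611685)*(-3015855 + 26) = -1409366*(-3015829) = 4250406854414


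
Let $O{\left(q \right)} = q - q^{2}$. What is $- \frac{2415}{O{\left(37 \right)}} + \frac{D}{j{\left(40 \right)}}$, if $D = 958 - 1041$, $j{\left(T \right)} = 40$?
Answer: $- \frac{1163}{4440} \approx -0.26194$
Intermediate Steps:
$D = -83$ ($D = 958 - 1041 = -83$)
$- \frac{2415}{O{\left(37 \right)}} + \frac{D}{j{\left(40 \right)}} = - \frac{2415}{37 \left(1 - 37\right)} - \frac{83}{40} = - \frac{2415}{37 \left(-36\right)} - \frac{83}{40} = - \frac{2415}{-1332} - \frac{83}{40} = \left(-2415\right) \left(- \frac{1}{1332}\right) - \frac{83}{40} = \frac{805}{444} - \frac{83}{40} = - \frac{1163}{4440}$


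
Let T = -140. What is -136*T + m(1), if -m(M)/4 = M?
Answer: 19036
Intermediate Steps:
m(M) = -4*M
-136*T + m(1) = -136*(-140) - 4*1 = 19040 - 4 = 19036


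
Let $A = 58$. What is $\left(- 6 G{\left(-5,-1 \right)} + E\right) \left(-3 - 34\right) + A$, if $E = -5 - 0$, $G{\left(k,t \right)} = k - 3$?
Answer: $-1533$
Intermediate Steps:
$G{\left(k,t \right)} = -3 + k$
$E = -5$ ($E = -5 + 0 = -5$)
$\left(- 6 G{\left(-5,-1 \right)} + E\right) \left(-3 - 34\right) + A = \left(- 6 \left(-3 - 5\right) - 5\right) \left(-3 - 34\right) + 58 = \left(\left(-6\right) \left(-8\right) - 5\right) \left(-37\right) + 58 = \left(48 - 5\right) \left(-37\right) + 58 = 43 \left(-37\right) + 58 = -1591 + 58 = -1533$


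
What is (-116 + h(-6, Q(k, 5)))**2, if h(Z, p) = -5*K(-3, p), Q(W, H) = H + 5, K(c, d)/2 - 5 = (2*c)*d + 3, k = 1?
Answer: 163216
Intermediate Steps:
K(c, d) = 16 + 4*c*d (K(c, d) = 10 + 2*((2*c)*d + 3) = 10 + 2*(2*c*d + 3) = 10 + 2*(3 + 2*c*d) = 10 + (6 + 4*c*d) = 16 + 4*c*d)
Q(W, H) = 5 + H
h(Z, p) = -80 + 60*p (h(Z, p) = -5*(16 + 4*(-3)*p) = -5*(16 - 12*p) = -80 + 60*p)
(-116 + h(-6, Q(k, 5)))**2 = (-116 + (-80 + 60*(5 + 5)))**2 = (-116 + (-80 + 60*10))**2 = (-116 + (-80 + 600))**2 = (-116 + 520)**2 = 404**2 = 163216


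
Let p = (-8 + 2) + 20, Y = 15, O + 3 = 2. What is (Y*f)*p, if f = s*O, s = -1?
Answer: 210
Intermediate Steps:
O = -1 (O = -3 + 2 = -1)
f = 1 (f = -1*(-1) = 1)
p = 14 (p = -6 + 20 = 14)
(Y*f)*p = (15*1)*14 = 15*14 = 210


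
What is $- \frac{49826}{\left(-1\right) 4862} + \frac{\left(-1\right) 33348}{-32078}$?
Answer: $\frac{440114101}{38990809} \approx 11.288$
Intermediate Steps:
$- \frac{49826}{\left(-1\right) 4862} + \frac{\left(-1\right) 33348}{-32078} = - \frac{49826}{-4862} - - \frac{16674}{16039} = \left(-49826\right) \left(- \frac{1}{4862}\right) + \frac{16674}{16039} = \frac{24913}{2431} + \frac{16674}{16039} = \frac{440114101}{38990809}$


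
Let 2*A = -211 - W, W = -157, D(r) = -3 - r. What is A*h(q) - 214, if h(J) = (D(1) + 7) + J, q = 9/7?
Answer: -2308/7 ≈ -329.71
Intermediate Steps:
q = 9/7 (q = 9*(⅐) = 9/7 ≈ 1.2857)
A = -27 (A = (-211 - 1*(-157))/2 = (-211 + 157)/2 = (½)*(-54) = -27)
h(J) = 3 + J (h(J) = ((-3 - 1*1) + 7) + J = ((-3 - 1) + 7) + J = (-4 + 7) + J = 3 + J)
A*h(q) - 214 = -27*(3 + 9/7) - 214 = -27*30/7 - 214 = -810/7 - 214 = -2308/7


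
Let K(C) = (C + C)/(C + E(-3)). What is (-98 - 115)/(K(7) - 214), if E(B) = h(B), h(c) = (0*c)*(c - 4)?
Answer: 213/212 ≈ 1.0047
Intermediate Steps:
h(c) = 0 (h(c) = 0*(-4 + c) = 0)
E(B) = 0
K(C) = 2 (K(C) = (C + C)/(C + 0) = (2*C)/C = 2)
(-98 - 115)/(K(7) - 214) = (-98 - 115)/(2 - 214) = -213/(-212) = -213*(-1/212) = 213/212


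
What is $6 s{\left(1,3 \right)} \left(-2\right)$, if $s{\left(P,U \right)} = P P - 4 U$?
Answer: $132$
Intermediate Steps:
$s{\left(P,U \right)} = P^{2} - 4 U$
$6 s{\left(1,3 \right)} \left(-2\right) = 6 \left(1^{2} - 12\right) \left(-2\right) = 6 \left(1 - 12\right) \left(-2\right) = 6 \left(-11\right) \left(-2\right) = \left(-66\right) \left(-2\right) = 132$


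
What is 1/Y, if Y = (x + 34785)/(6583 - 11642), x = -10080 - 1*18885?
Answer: -5059/5820 ≈ -0.86924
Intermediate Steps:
x = -28965 (x = -10080 - 18885 = -28965)
Y = -5820/5059 (Y = (-28965 + 34785)/(6583 - 11642) = 5820/(-5059) = 5820*(-1/5059) = -5820/5059 ≈ -1.1504)
1/Y = 1/(-5820/5059) = -5059/5820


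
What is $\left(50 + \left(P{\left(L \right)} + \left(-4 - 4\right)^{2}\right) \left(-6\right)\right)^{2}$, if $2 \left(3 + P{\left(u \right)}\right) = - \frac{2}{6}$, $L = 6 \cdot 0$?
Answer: $99225$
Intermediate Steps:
$L = 0$
$P{\left(u \right)} = - \frac{19}{6}$ ($P{\left(u \right)} = -3 + \frac{\left(-2\right) \frac{1}{6}}{2} = -3 + \frac{1}{2} \left(- \frac{1}{3}\right) = -3 - \frac{1}{6} = - \frac{19}{6}$)
$\left(50 + \left(P{\left(L \right)} + \left(-4 - 4\right)^{2}\right) \left(-6\right)\right)^{2} = \left(50 + \left(- \frac{19}{6} + \left(-4 - 4\right)^{2}\right) \left(-6\right)\right)^{2} = \left(50 + \left(- \frac{19}{6} + \left(-8\right)^{2}\right) \left(-6\right)\right)^{2} = \left(50 + \left(- \frac{19}{6} + 64\right) \left(-6\right)\right)^{2} = \left(50 + \frac{365}{6} \left(-6\right)\right)^{2} = \left(50 - 365\right)^{2} = \left(-315\right)^{2} = 99225$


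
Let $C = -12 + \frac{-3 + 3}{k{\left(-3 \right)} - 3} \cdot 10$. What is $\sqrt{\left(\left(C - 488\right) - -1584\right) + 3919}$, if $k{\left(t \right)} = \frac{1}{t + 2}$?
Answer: $\sqrt{5003} \approx 70.732$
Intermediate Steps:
$k{\left(t \right)} = \frac{1}{2 + t}$
$C = -12$ ($C = -12 + \frac{-3 + 3}{\frac{1}{2 - 3} - 3} \cdot 10 = -12 + \frac{0}{\frac{1}{-1} - 3} \cdot 10 = -12 + \frac{0}{-1 - 3} \cdot 10 = -12 + \frac{0}{-4} \cdot 10 = -12 + 0 \left(- \frac{1}{4}\right) 10 = -12 + 0 \cdot 10 = -12 + 0 = -12$)
$\sqrt{\left(\left(C - 488\right) - -1584\right) + 3919} = \sqrt{\left(\left(-12 - 488\right) - -1584\right) + 3919} = \sqrt{\left(-500 + 1584\right) + 3919} = \sqrt{1084 + 3919} = \sqrt{5003}$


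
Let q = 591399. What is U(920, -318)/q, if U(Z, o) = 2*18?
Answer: 4/65711 ≈ 6.0873e-5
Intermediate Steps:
U(Z, o) = 36
U(920, -318)/q = 36/591399 = 36*(1/591399) = 4/65711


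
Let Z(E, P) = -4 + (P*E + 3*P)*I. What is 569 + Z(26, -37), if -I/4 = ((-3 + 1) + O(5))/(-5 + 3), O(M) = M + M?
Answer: -16603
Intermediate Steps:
O(M) = 2*M
I = 16 (I = -4*((-3 + 1) + 2*5)/(-5 + 3) = -4*(-2 + 10)/(-2) = -32*(-1)/2 = -4*(-4) = 16)
Z(E, P) = -4 + 48*P + 16*E*P (Z(E, P) = -4 + (P*E + 3*P)*16 = -4 + (E*P + 3*P)*16 = -4 + (3*P + E*P)*16 = -4 + (48*P + 16*E*P) = -4 + 48*P + 16*E*P)
569 + Z(26, -37) = 569 + (-4 + 48*(-37) + 16*26*(-37)) = 569 + (-4 - 1776 - 15392) = 569 - 17172 = -16603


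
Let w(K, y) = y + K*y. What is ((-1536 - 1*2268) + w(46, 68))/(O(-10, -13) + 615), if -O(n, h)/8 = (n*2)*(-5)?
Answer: 608/185 ≈ 3.2865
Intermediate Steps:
O(n, h) = 80*n (O(n, h) = -8*n*2*(-5) = -8*2*n*(-5) = -(-80)*n = 80*n)
((-1536 - 1*2268) + w(46, 68))/(O(-10, -13) + 615) = ((-1536 - 1*2268) + 68*(1 + 46))/(80*(-10) + 615) = ((-1536 - 2268) + 68*47)/(-800 + 615) = (-3804 + 3196)/(-185) = -608*(-1/185) = 608/185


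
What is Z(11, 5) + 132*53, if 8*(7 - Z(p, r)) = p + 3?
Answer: 28005/4 ≈ 7001.3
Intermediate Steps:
Z(p, r) = 53/8 - p/8 (Z(p, r) = 7 - (p + 3)/8 = 7 - (3 + p)/8 = 7 + (-3/8 - p/8) = 53/8 - p/8)
Z(11, 5) + 132*53 = (53/8 - 1/8*11) + 132*53 = (53/8 - 11/8) + 6996 = 21/4 + 6996 = 28005/4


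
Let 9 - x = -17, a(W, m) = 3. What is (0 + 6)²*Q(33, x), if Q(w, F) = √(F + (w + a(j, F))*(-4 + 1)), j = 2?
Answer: 36*I*√82 ≈ 325.99*I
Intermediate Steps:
x = 26 (x = 9 - 1*(-17) = 9 + 17 = 26)
Q(w, F) = √(-9 + F - 3*w) (Q(w, F) = √(F + (w + 3)*(-4 + 1)) = √(F + (3 + w)*(-3)) = √(F + (-9 - 3*w)) = √(-9 + F - 3*w))
(0 + 6)²*Q(33, x) = (0 + 6)²*√(-9 + 26 - 3*33) = 6²*√(-9 + 26 - 99) = 36*√(-82) = 36*(I*√82) = 36*I*√82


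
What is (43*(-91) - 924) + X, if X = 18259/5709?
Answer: -27596174/5709 ≈ -4833.8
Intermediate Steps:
X = 18259/5709 (X = 18259*(1/5709) = 18259/5709 ≈ 3.1983)
(43*(-91) - 924) + X = (43*(-91) - 924) + 18259/5709 = (-3913 - 924) + 18259/5709 = -4837 + 18259/5709 = -27596174/5709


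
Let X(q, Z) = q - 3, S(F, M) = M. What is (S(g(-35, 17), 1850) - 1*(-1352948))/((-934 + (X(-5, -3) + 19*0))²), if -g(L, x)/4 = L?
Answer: 677399/443682 ≈ 1.5268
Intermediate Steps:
g(L, x) = -4*L
X(q, Z) = -3 + q
(S(g(-35, 17), 1850) - 1*(-1352948))/((-934 + (X(-5, -3) + 19*0))²) = (1850 - 1*(-1352948))/((-934 + ((-3 - 5) + 19*0))²) = (1850 + 1352948)/((-934 + (-8 + 0))²) = 1354798/((-934 - 8)²) = 1354798/((-942)²) = 1354798/887364 = 1354798*(1/887364) = 677399/443682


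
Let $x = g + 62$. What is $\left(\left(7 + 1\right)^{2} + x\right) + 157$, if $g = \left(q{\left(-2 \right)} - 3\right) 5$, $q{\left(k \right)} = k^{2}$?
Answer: $288$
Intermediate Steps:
$g = 5$ ($g = \left(\left(-2\right)^{2} - 3\right) 5 = \left(4 - 3\right) 5 = 1 \cdot 5 = 5$)
$x = 67$ ($x = 5 + 62 = 67$)
$\left(\left(7 + 1\right)^{2} + x\right) + 157 = \left(\left(7 + 1\right)^{2} + 67\right) + 157 = \left(8^{2} + 67\right) + 157 = \left(64 + 67\right) + 157 = 131 + 157 = 288$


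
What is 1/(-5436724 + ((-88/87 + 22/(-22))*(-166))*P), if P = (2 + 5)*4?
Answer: -87/472181588 ≈ -1.8425e-7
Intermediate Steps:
P = 28 (P = 7*4 = 28)
1/(-5436724 + ((-88/87 + 22/(-22))*(-166))*P) = 1/(-5436724 + ((-88/87 + 22/(-22))*(-166))*28) = 1/(-5436724 + ((-88*1/87 + 22*(-1/22))*(-166))*28) = 1/(-5436724 + ((-88/87 - 1)*(-166))*28) = 1/(-5436724 - 175/87*(-166)*28) = 1/(-5436724 + (29050/87)*28) = 1/(-5436724 + 813400/87) = 1/(-472181588/87) = -87/472181588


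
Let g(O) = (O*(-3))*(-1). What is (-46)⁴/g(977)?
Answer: 4477456/2931 ≈ 1527.6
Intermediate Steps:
g(O) = 3*O (g(O) = -3*O*(-1) = 3*O)
(-46)⁴/g(977) = (-46)⁴/((3*977)) = 4477456/2931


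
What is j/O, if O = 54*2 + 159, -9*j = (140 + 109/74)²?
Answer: -109599961/13158828 ≈ -8.3290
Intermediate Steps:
j = -109599961/49284 (j = -(140 + 109/74)²/9 = -(10469/74)²/9 = -⅑*109599961/5476 = -109599961/49284 ≈ -2223.8)
O = 267 (O = 108 + 159 = 267)
j/O = -109599961/49284/267 = -109599961/49284*1/267 = -109599961/13158828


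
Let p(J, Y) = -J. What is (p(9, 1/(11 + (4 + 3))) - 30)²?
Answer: 1521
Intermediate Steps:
(p(9, 1/(11 + (4 + 3))) - 30)² = (-1*9 - 30)² = (-9 - 30)² = (-39)² = 1521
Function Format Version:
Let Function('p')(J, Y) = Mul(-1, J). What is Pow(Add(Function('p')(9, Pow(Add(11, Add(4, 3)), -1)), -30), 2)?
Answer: 1521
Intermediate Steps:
Pow(Add(Function('p')(9, Pow(Add(11, Add(4, 3)), -1)), -30), 2) = Pow(Add(Mul(-1, 9), -30), 2) = Pow(Add(-9, -30), 2) = Pow(-39, 2) = 1521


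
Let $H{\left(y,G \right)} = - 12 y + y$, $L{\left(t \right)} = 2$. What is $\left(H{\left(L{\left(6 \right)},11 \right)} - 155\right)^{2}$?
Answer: $31329$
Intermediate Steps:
$H{\left(y,G \right)} = - 11 y$
$\left(H{\left(L{\left(6 \right)},11 \right)} - 155\right)^{2} = \left(\left(-11\right) 2 - 155\right)^{2} = \left(-22 - 155\right)^{2} = \left(-177\right)^{2} = 31329$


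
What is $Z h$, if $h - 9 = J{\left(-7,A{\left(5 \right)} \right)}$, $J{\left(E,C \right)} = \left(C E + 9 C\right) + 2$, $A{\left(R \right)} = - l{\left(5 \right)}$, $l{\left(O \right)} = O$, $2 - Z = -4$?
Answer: $6$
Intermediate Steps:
$Z = 6$ ($Z = 2 - -4 = 2 + 4 = 6$)
$A{\left(R \right)} = -5$ ($A{\left(R \right)} = \left(-1\right) 5 = -5$)
$J{\left(E,C \right)} = 2 + 9 C + C E$ ($J{\left(E,C \right)} = \left(9 C + C E\right) + 2 = 2 + 9 C + C E$)
$h = 1$ ($h = 9 + \left(2 + 9 \left(-5\right) - -35\right) = 9 + \left(2 - 45 + 35\right) = 9 - 8 = 1$)
$Z h = 6 \cdot 1 = 6$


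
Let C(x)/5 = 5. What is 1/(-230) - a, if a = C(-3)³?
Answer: -3593751/230 ≈ -15625.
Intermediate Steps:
C(x) = 25 (C(x) = 5*5 = 25)
a = 15625 (a = 25³ = 15625)
1/(-230) - a = 1/(-230) - 1*15625 = -1/230 - 15625 = -3593751/230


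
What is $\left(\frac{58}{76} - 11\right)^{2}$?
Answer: $\frac{151321}{1444} \approx 104.79$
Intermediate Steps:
$\left(\frac{58}{76} - 11\right)^{2} = \left(58 \cdot \frac{1}{76} - 11\right)^{2} = \left(\frac{29}{38} - 11\right)^{2} = \left(- \frac{389}{38}\right)^{2} = \frac{151321}{1444}$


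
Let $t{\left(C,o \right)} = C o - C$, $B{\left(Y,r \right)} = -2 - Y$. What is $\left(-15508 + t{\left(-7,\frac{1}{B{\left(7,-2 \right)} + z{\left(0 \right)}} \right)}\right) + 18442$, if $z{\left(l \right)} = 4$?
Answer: $\frac{14712}{5} \approx 2942.4$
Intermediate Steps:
$t{\left(C,o \right)} = - C + C o$
$\left(-15508 + t{\left(-7,\frac{1}{B{\left(7,-2 \right)} + z{\left(0 \right)}} \right)}\right) + 18442 = \left(-15508 - 7 \left(-1 + \frac{1}{\left(-2 - 7\right) + 4}\right)\right) + 18442 = \left(-15508 - 7 \left(-1 + \frac{1}{-9 + 4}\right)\right) + 18442 = \left(-15508 - 7 \left(-1 + \frac{1}{-5}\right)\right) + 18442 = \left(-15508 - 7 \left(-1 - \frac{1}{5}\right)\right) + 18442 = \left(-15508 - - \frac{42}{5}\right) + 18442 = \left(-15508 + \frac{42}{5}\right) + 18442 = - \frac{77498}{5} + 18442 = \frac{14712}{5}$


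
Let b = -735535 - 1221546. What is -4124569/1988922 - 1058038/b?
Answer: -5967760568053/3892481456682 ≈ -1.5331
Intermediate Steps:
b = -1957081
-4124569/1988922 - 1058038/b = -4124569/1988922 - 1058038/(-1957081) = -4124569*1/1988922 - 1058038*(-1/1957081) = -4124569/1988922 + 1058038/1957081 = -5967760568053/3892481456682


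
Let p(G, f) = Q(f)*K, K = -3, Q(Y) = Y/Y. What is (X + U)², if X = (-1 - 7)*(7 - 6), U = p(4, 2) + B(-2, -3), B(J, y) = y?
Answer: 196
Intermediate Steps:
Q(Y) = 1
p(G, f) = -3 (p(G, f) = 1*(-3) = -3)
U = -6 (U = -3 - 3 = -6)
X = -8 (X = -8*1 = -8)
(X + U)² = (-8 - 6)² = (-14)² = 196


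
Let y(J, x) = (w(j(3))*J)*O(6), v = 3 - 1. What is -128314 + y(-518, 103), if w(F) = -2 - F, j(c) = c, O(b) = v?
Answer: -123134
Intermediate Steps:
v = 2
O(b) = 2
y(J, x) = -10*J (y(J, x) = ((-2 - 1*3)*J)*2 = ((-2 - 3)*J)*2 = -5*J*2 = -10*J)
-128314 + y(-518, 103) = -128314 - 10*(-518) = -128314 + 5180 = -123134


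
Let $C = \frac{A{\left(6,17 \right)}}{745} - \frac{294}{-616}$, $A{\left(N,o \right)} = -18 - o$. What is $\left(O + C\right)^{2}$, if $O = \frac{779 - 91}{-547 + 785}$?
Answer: $\frac{6713089267369}{608655866896} \approx 11.029$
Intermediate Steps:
$O = \frac{344}{119}$ ($O = \frac{688}{238} = 688 \cdot \frac{1}{238} = \frac{344}{119} \approx 2.8908$)
$C = \frac{2821}{6556}$ ($C = \frac{-18 - 17}{745} - \frac{294}{-616} = \left(-18 - 17\right) \frac{1}{745} - - \frac{21}{44} = \left(-35\right) \frac{1}{745} + \frac{21}{44} = - \frac{7}{149} + \frac{21}{44} = \frac{2821}{6556} \approx 0.43029$)
$\left(O + C\right)^{2} = \left(\frac{344}{119} + \frac{2821}{6556}\right)^{2} = \left(\frac{2590963}{780164}\right)^{2} = \frac{6713089267369}{608655866896}$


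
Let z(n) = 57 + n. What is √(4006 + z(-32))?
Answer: √4031 ≈ 63.490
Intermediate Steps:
√(4006 + z(-32)) = √(4006 + (57 - 32)) = √(4006 + 25) = √4031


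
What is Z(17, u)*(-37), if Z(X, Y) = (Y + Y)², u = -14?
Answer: -29008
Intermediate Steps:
Z(X, Y) = 4*Y² (Z(X, Y) = (2*Y)² = 4*Y²)
Z(17, u)*(-37) = (4*(-14)²)*(-37) = (4*196)*(-37) = 784*(-37) = -29008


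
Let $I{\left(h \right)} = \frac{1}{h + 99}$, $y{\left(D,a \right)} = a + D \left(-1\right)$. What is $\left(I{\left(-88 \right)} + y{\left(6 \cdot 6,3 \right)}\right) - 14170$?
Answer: $- \frac{156232}{11} \approx -14203.0$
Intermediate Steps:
$y{\left(D,a \right)} = a - D$
$I{\left(h \right)} = \frac{1}{99 + h}$
$\left(I{\left(-88 \right)} + y{\left(6 \cdot 6,3 \right)}\right) - 14170 = \left(\frac{1}{99 - 88} + \left(3 - 6 \cdot 6\right)\right) - 14170 = \left(\frac{1}{11} + \left(3 - 36\right)\right) - 14170 = \left(\frac{1}{11} - 33\right) - 14170 = - \frac{362}{11} - 14170 = - \frac{156232}{11}$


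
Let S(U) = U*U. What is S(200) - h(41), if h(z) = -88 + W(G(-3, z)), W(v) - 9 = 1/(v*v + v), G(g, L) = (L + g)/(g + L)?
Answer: 80157/2 ≈ 40079.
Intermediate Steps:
S(U) = U²
G(g, L) = 1 (G(g, L) = (L + g)/(L + g) = 1)
W(v) = 9 + 1/(v + v²) (W(v) = 9 + 1/(v*v + v) = 9 + 1/(v² + v) = 9 + 1/(v + v²))
h(z) = -157/2 (h(z) = -88 + (1 + 9*1 + 9*1²)/(1*(1 + 1)) = -88 + 1*(1 + 9 + 9*1)/2 = -88 + 1*(½)*(1 + 9 + 9) = -88 + 1*(½)*19 = -88 + 19/2 = -157/2)
S(200) - h(41) = 200² - 1*(-157/2) = 40000 + 157/2 = 80157/2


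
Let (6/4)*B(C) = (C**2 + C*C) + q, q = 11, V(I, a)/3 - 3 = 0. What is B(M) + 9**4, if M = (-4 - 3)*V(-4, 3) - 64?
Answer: 84221/3 ≈ 28074.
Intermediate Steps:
V(I, a) = 9 (V(I, a) = 9 + 3*0 = 9 + 0 = 9)
M = -127 (M = (-4 - 3)*9 - 64 = -7*9 - 64 = -63 - 64 = -127)
B(C) = 22/3 + 4*C**2/3 (B(C) = 2*((C**2 + C*C) + 11)/3 = 2*((C**2 + C**2) + 11)/3 = 2*(2*C**2 + 11)/3 = 2*(11 + 2*C**2)/3 = 22/3 + 4*C**2/3)
B(M) + 9**4 = (22/3 + (4/3)*(-127)**2) + 9**4 = (22/3 + (4/3)*16129) + 6561 = (22/3 + 64516/3) + 6561 = 64538/3 + 6561 = 84221/3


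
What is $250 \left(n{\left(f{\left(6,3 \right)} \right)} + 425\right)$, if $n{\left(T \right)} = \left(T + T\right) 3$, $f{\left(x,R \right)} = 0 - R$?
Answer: $101750$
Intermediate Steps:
$f{\left(x,R \right)} = - R$
$n{\left(T \right)} = 6 T$ ($n{\left(T \right)} = 2 T 3 = 6 T$)
$250 \left(n{\left(f{\left(6,3 \right)} \right)} + 425\right) = 250 \left(6 \left(\left(-1\right) 3\right) + 425\right) = 250 \left(6 \left(-3\right) + 425\right) = 250 \left(-18 + 425\right) = 250 \cdot 407 = 101750$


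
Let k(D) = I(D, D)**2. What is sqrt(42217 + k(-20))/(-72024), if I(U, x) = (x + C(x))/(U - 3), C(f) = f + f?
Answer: -sqrt(22336393)/1656552 ≈ -0.0028530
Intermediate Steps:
C(f) = 2*f
I(U, x) = 3*x/(-3 + U) (I(U, x) = (x + 2*x)/(U - 3) = (3*x)/(-3 + U) = 3*x/(-3 + U))
k(D) = 9*D**2/(-3 + D)**2 (k(D) = (3*D/(-3 + D))**2 = 9*D**2/(-3 + D)**2)
sqrt(42217 + k(-20))/(-72024) = sqrt(42217 + 9*(-20)**2/(-3 - 20)**2)/(-72024) = sqrt(42217 + 9*400/(-23)**2)*(-1/72024) = sqrt(42217 + 9*400*(1/529))*(-1/72024) = sqrt(42217 + 3600/529)*(-1/72024) = sqrt(22336393/529)*(-1/72024) = (sqrt(22336393)/23)*(-1/72024) = -sqrt(22336393)/1656552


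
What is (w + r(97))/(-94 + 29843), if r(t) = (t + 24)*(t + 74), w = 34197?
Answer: 54888/29749 ≈ 1.8450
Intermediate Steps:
r(t) = (24 + t)*(74 + t)
(w + r(97))/(-94 + 29843) = (34197 + (1776 + 97**2 + 98*97))/(-94 + 29843) = (34197 + (1776 + 9409 + 9506))/29749 = (34197 + 20691)*(1/29749) = 54888*(1/29749) = 54888/29749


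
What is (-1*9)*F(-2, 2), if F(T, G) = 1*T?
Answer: 18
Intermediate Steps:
F(T, G) = T
(-1*9)*F(-2, 2) = -1*9*(-2) = -9*(-2) = 18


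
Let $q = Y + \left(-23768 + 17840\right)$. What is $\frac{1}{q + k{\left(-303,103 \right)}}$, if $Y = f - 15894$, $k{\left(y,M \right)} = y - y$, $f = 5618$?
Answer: $- \frac{1}{16204} \approx -6.1713 \cdot 10^{-5}$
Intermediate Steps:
$k{\left(y,M \right)} = 0$
$Y = -10276$ ($Y = 5618 - 15894 = -10276$)
$q = -16204$ ($q = -10276 + \left(-23768 + 17840\right) = -10276 - 5928 = -16204$)
$\frac{1}{q + k{\left(-303,103 \right)}} = \frac{1}{-16204 + 0} = \frac{1}{-16204} = - \frac{1}{16204}$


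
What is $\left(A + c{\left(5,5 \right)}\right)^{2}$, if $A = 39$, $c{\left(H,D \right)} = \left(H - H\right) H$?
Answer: $1521$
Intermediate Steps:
$c{\left(H,D \right)} = 0$ ($c{\left(H,D \right)} = 0 H = 0$)
$\left(A + c{\left(5,5 \right)}\right)^{2} = \left(39 + 0\right)^{2} = 39^{2} = 1521$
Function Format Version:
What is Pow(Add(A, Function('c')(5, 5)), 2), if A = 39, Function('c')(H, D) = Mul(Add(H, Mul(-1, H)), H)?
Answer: 1521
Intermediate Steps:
Function('c')(H, D) = 0 (Function('c')(H, D) = Mul(0, H) = 0)
Pow(Add(A, Function('c')(5, 5)), 2) = Pow(Add(39, 0), 2) = Pow(39, 2) = 1521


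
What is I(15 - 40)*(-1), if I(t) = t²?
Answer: -625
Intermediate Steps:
I(15 - 40)*(-1) = (15 - 40)²*(-1) = (-25)²*(-1) = 625*(-1) = -625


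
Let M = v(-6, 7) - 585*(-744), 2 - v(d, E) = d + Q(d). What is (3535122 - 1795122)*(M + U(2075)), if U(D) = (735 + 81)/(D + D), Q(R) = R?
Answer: 62859411076800/83 ≈ 7.5734e+11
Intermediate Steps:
U(D) = 408/D (U(D) = 816/((2*D)) = 816*(1/(2*D)) = 408/D)
v(d, E) = 2 - 2*d (v(d, E) = 2 - (d + d) = 2 - 2*d)
M = 435254 (M = (2 - 2*(-6)) - 585*(-744) = (2 + 12) + 435240 = 14 + 435240 = 435254)
(3535122 - 1795122)*(M + U(2075)) = (3535122 - 1795122)*(435254 + 408/2075) = 1740000*(435254 + 408*(1/2075)) = 1740000*(435254 + 408/2075) = 1740000*(903152458/2075) = 62859411076800/83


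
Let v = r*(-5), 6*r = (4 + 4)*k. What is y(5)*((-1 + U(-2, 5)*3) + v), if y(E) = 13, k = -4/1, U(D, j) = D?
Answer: 767/3 ≈ 255.67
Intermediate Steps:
k = -4 (k = -4*1 = -4)
r = -16/3 (r = ((4 + 4)*(-4))/6 = (8*(-4))/6 = (⅙)*(-32) = -16/3 ≈ -5.3333)
v = 80/3 (v = -16/3*(-5) = 80/3 ≈ 26.667)
y(5)*((-1 + U(-2, 5)*3) + v) = 13*((-1 - 2*3) + 80/3) = 13*((-1 - 6) + 80/3) = 13*(-7 + 80/3) = 13*(59/3) = 767/3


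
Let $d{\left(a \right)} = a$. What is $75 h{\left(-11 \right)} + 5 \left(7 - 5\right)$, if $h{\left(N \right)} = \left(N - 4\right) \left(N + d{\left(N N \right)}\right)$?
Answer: $-123740$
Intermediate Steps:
$h{\left(N \right)} = \left(-4 + N\right) \left(N + N^{2}\right)$ ($h{\left(N \right)} = \left(N - 4\right) \left(N + N N\right) = \left(-4 + N\right) \left(N + N^{2}\right)$)
$75 h{\left(-11 \right)} + 5 \left(7 - 5\right) = 75 \left(- 11 \left(-4 + \left(-11\right)^{2} - -33\right)\right) + 5 \left(7 - 5\right) = 75 \left(- 11 \left(-4 + 121 + 33\right)\right) + 5 \cdot 2 = 75 \left(\left(-11\right) 150\right) + 10 = 75 \left(-1650\right) + 10 = -123750 + 10 = -123740$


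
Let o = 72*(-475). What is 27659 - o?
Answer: 61859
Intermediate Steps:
o = -34200
27659 - o = 27659 - 1*(-34200) = 27659 + 34200 = 61859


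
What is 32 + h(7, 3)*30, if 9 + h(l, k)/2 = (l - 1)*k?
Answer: 572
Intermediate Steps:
h(l, k) = -18 + 2*k*(-1 + l) (h(l, k) = -18 + 2*((l - 1)*k) = -18 + 2*((-1 + l)*k) = -18 + 2*(k*(-1 + l)) = -18 + 2*k*(-1 + l))
32 + h(7, 3)*30 = 32 + (-18 - 2*3 + 2*3*7)*30 = 32 + (-18 - 6 + 42)*30 = 32 + 18*30 = 32 + 540 = 572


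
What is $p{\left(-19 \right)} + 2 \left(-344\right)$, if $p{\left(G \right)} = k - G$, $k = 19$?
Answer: $-650$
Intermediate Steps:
$p{\left(G \right)} = 19 - G$
$p{\left(-19 \right)} + 2 \left(-344\right) = \left(19 - -19\right) + 2 \left(-344\right) = \left(19 + 19\right) - 688 = 38 - 688 = -650$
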